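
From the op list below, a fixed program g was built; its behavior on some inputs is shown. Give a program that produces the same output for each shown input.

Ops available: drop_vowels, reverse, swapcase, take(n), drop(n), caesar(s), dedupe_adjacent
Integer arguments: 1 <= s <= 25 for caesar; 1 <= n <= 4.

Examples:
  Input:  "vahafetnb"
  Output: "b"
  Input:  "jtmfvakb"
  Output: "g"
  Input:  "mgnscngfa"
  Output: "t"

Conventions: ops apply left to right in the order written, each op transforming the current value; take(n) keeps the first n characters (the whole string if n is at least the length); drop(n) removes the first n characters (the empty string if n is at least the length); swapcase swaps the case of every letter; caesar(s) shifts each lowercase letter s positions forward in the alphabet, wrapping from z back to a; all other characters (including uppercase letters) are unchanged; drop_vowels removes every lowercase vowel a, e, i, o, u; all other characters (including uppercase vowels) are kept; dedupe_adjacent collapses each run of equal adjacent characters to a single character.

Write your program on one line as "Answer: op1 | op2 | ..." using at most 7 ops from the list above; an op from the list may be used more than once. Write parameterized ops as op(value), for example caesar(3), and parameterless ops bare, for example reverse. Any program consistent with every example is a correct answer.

take(4) | drop(3) | caesar(8) | caesar(21) | caesar(6) | caesar(18)

Check, running the answer program on each example:
  "vahafetnb" -> "vaha" -> "a" -> "i" -> "d" -> "j" -> "b"
  "jtmfvakb" -> "jtmf" -> "f" -> "n" -> "i" -> "o" -> "g"
  "mgnscngfa" -> "mgns" -> "s" -> "a" -> "v" -> "b" -> "t"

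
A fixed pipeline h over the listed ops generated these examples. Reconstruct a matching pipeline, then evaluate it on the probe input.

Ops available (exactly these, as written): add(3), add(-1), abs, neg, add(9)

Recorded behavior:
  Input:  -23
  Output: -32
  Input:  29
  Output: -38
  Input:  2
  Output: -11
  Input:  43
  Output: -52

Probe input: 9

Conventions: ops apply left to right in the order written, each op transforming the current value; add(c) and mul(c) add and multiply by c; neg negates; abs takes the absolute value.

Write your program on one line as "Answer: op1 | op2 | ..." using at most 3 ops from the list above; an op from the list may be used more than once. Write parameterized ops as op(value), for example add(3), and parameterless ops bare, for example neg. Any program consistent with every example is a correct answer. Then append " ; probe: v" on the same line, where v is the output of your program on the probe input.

abs | add(9) | neg ; probe: -18

Check, running the answer program on each example:
  -23 -> 23 -> 32 -> -32
  29 -> 29 -> 38 -> -38
  2 -> 2 -> 11 -> -11
  43 -> 43 -> 52 -> -52
  probe: 9 -> 9 -> 18 -> -18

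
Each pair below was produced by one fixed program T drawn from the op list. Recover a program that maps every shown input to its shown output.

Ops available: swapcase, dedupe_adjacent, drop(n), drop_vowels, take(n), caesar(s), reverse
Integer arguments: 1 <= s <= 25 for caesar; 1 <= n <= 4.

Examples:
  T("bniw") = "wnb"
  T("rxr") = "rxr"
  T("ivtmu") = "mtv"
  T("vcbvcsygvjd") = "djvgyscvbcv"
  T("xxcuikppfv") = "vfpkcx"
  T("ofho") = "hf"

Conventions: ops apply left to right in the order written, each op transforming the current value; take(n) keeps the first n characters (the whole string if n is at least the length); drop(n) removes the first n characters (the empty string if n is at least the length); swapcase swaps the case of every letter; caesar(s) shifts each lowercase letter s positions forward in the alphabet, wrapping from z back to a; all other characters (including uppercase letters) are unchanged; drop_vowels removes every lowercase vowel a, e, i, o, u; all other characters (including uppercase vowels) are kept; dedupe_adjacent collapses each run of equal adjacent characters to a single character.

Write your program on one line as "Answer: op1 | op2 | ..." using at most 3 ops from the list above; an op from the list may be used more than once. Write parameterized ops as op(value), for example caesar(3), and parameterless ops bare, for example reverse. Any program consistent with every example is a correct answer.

reverse | drop_vowels | dedupe_adjacent

Check, running the answer program on each example:
  "bniw" -> "winb" -> "wnb" -> "wnb"
  "rxr" -> "rxr" -> "rxr" -> "rxr"
  "ivtmu" -> "umtvi" -> "mtv" -> "mtv"
  "vcbvcsygvjd" -> "djvgyscvbcv" -> "djvgyscvbcv" -> "djvgyscvbcv"
  "xxcuikppfv" -> "vfppkiucxx" -> "vfppkcxx" -> "vfpkcx"
  "ofho" -> "ohfo" -> "hf" -> "hf"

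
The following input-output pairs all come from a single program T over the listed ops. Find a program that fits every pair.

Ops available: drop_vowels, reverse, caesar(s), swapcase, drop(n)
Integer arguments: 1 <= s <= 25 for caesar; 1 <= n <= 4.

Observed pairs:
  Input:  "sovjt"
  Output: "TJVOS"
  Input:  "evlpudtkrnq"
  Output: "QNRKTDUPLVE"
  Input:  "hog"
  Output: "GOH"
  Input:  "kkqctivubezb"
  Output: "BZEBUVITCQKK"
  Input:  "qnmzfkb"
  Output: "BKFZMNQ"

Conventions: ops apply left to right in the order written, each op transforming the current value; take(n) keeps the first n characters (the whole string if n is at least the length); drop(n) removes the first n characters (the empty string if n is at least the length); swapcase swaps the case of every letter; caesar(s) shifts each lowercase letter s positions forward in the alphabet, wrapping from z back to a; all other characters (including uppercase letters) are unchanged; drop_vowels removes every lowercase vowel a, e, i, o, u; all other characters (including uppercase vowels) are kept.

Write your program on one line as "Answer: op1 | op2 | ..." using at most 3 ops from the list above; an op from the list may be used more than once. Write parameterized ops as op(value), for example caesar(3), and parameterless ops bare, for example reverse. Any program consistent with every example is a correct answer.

swapcase | reverse

Check, running the answer program on each example:
  "sovjt" -> "SOVJT" -> "TJVOS"
  "evlpudtkrnq" -> "EVLPUDTKRNQ" -> "QNRKTDUPLVE"
  "hog" -> "HOG" -> "GOH"
  "kkqctivubezb" -> "KKQCTIVUBEZB" -> "BZEBUVITCQKK"
  "qnmzfkb" -> "QNMZFKB" -> "BKFZMNQ"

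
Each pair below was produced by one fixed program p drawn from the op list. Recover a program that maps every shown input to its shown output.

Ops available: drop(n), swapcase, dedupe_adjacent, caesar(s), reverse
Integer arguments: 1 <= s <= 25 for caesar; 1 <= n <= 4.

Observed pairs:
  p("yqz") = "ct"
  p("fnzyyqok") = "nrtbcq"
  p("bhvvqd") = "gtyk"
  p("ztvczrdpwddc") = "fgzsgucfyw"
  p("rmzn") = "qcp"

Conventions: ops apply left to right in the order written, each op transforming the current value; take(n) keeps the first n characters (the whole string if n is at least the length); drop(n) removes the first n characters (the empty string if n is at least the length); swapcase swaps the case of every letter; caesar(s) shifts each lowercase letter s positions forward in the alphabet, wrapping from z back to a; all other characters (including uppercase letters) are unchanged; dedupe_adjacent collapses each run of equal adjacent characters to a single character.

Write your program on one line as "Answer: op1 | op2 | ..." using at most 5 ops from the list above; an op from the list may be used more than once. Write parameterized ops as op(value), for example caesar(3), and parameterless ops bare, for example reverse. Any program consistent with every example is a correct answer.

caesar(3) | drop(1) | reverse | dedupe_adjacent

Check, running the answer program on each example:
  "yqz" -> "btc" -> "tc" -> "ct" -> "ct"
  "fnzyyqok" -> "iqcbbtrn" -> "qcbbtrn" -> "nrtbbcq" -> "nrtbcq"
  "bhvvqd" -> "ekyytg" -> "kyytg" -> "gtyyk" -> "gtyk"
  "ztvczrdpwddc" -> "cwyfcugszggf" -> "wyfcugszggf" -> "fggzsgucfyw" -> "fgzsgucfyw"
  "rmzn" -> "upcq" -> "pcq" -> "qcp" -> "qcp"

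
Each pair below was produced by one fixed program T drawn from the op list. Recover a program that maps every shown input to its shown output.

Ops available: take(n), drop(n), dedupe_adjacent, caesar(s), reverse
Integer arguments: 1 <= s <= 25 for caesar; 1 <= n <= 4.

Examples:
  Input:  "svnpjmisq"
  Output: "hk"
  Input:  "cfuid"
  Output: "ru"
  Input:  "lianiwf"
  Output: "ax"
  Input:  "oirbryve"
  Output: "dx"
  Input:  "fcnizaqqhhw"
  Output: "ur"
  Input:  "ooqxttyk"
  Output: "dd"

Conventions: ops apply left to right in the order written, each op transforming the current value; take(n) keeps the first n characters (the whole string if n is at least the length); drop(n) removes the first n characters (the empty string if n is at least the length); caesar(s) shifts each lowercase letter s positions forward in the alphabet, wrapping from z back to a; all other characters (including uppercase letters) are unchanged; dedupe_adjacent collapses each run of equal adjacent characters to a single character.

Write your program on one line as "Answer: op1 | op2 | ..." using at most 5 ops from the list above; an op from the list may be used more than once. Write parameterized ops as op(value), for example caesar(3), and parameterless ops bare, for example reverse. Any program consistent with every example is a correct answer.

take(4) | caesar(6) | caesar(9) | take(2)

Check, running the answer program on each example:
  "svnpjmisq" -> "svnp" -> "ybtv" -> "hkce" -> "hk"
  "cfuid" -> "cfui" -> "ilao" -> "rujx" -> "ru"
  "lianiwf" -> "lian" -> "rogt" -> "axpc" -> "ax"
  "oirbryve" -> "oirb" -> "uoxh" -> "dxgq" -> "dx"
  "fcnizaqqhhw" -> "fcni" -> "lito" -> "urcx" -> "ur"
  "ooqxttyk" -> "ooqx" -> "uuwd" -> "ddfm" -> "dd"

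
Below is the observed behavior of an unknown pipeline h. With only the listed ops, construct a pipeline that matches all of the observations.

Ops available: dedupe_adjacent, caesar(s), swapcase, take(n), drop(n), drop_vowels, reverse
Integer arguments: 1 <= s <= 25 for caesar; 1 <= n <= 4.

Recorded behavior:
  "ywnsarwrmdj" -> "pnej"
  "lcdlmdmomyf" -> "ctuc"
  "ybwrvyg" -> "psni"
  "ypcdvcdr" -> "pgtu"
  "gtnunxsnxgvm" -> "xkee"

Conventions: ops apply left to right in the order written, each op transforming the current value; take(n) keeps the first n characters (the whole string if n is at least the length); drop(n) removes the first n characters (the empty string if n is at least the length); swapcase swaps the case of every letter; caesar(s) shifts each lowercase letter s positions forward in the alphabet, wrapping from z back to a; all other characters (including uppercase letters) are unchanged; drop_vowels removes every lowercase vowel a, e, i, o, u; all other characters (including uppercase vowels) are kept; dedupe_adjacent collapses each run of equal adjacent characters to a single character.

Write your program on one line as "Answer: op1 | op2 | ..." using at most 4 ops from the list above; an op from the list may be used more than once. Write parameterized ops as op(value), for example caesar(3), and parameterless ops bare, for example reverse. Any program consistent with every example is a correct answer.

drop_vowels | caesar(7) | caesar(10) | take(4)

Check, running the answer program on each example:
  "ywnsarwrmdj" -> "ywnsrwrmdj" -> "fduzydytkq" -> "pnejinidua" -> "pnej"
  "lcdlmdmomyf" -> "lcdlmdmmyf" -> "sjkstkttfm" -> "ctucduddpw" -> "ctuc"
  "ybwrvyg" -> "ybwrvyg" -> "fidycfn" -> "psnimpx" -> "psni"
  "ypcdvcdr" -> "ypcdvcdr" -> "fwjkcjky" -> "pgtumtui" -> "pgtu"
  "gtnunxsnxgvm" -> "gtnnxsnxgvm" -> "nauuezuenct" -> "xkeeojeoxmd" -> "xkee"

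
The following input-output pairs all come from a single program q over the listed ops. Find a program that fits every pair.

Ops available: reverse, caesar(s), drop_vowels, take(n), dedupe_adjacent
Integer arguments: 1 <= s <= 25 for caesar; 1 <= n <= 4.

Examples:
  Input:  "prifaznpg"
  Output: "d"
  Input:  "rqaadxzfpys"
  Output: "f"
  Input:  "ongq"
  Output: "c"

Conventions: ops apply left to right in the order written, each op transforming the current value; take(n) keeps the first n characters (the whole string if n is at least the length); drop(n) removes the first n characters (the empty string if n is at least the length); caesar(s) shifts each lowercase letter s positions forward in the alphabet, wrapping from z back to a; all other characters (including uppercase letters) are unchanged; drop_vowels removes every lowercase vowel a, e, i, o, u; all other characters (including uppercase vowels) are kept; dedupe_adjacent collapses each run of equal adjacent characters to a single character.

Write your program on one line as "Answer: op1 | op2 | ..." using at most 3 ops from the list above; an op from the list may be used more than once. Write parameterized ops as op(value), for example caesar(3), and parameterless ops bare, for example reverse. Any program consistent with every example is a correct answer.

caesar(14) | take(1)

Check, running the answer program on each example:
  "prifaznpg" -> "dfwtonbdu" -> "d"
  "rqaadxzfpys" -> "feoorlntdmg" -> "f"
  "ongq" -> "cbue" -> "c"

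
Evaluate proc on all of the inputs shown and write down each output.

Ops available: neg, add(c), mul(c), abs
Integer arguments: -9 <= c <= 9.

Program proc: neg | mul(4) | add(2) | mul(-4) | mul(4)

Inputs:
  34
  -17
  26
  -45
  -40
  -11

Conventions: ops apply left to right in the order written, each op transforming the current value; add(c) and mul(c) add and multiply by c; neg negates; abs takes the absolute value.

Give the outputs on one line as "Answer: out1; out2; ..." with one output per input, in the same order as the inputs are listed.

2144; -1120; 1632; -2912; -2592; -736

Execution, op by op:
  34 -> -34 -> -136 -> -134 -> 536 -> 2144
  -17 -> 17 -> 68 -> 70 -> -280 -> -1120
  26 -> -26 -> -104 -> -102 -> 408 -> 1632
  -45 -> 45 -> 180 -> 182 -> -728 -> -2912
  -40 -> 40 -> 160 -> 162 -> -648 -> -2592
  -11 -> 11 -> 44 -> 46 -> -184 -> -736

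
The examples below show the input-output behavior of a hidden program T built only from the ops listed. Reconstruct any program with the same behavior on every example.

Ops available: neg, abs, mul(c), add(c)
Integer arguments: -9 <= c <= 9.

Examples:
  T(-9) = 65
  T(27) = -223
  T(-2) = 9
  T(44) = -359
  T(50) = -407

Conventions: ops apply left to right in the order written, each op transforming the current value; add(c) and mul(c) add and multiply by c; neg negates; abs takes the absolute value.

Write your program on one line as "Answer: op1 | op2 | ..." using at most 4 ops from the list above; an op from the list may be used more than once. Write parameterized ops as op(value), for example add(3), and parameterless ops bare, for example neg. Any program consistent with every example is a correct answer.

neg | mul(-8) | add(7) | neg

Check, running the answer program on each example:
  -9 -> 9 -> -72 -> -65 -> 65
  27 -> -27 -> 216 -> 223 -> -223
  -2 -> 2 -> -16 -> -9 -> 9
  44 -> -44 -> 352 -> 359 -> -359
  50 -> -50 -> 400 -> 407 -> -407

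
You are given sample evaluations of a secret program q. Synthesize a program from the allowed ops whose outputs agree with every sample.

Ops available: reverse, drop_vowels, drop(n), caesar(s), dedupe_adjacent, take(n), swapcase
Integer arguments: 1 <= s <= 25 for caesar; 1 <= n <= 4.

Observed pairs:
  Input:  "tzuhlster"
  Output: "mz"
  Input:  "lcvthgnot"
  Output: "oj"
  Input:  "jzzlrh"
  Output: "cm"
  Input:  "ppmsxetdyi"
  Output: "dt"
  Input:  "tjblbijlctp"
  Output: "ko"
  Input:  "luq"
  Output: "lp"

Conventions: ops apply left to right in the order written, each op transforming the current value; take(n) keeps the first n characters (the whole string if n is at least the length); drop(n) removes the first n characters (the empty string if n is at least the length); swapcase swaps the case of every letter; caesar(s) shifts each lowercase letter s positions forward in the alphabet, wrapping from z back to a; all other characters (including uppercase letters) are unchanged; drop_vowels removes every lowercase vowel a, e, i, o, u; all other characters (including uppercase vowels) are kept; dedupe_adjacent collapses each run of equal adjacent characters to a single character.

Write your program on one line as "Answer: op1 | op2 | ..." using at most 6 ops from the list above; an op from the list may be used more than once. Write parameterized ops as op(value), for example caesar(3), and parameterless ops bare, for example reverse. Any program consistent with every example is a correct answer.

reverse | swapcase | take(2) | swapcase | caesar(21)

Check, running the answer program on each example:
  "tzuhlster" -> "retslhuzt" -> "RETSLHUZT" -> "RE" -> "re" -> "mz"
  "lcvthgnot" -> "tonghtvcl" -> "TONGHTVCL" -> "TO" -> "to" -> "oj"
  "jzzlrh" -> "hrlzzj" -> "HRLZZJ" -> "HR" -> "hr" -> "cm"
  "ppmsxetdyi" -> "iydtexsmpp" -> "IYDTEXSMPP" -> "IY" -> "iy" -> "dt"
  "tjblbijlctp" -> "ptcljiblbjt" -> "PTCLJIBLBJT" -> "PT" -> "pt" -> "ko"
  "luq" -> "qul" -> "QUL" -> "QU" -> "qu" -> "lp"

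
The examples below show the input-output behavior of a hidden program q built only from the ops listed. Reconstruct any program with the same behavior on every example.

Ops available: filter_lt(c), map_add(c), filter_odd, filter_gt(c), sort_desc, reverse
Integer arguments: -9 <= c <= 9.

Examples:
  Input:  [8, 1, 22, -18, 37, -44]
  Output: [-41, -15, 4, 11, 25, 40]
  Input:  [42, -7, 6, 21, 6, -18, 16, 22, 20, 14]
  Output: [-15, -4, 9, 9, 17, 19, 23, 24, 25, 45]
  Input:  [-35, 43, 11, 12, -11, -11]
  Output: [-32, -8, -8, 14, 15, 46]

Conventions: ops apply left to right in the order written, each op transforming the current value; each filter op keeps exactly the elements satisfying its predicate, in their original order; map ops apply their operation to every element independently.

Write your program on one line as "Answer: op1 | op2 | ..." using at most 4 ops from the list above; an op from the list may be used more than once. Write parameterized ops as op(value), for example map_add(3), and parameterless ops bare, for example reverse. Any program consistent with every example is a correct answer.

map_add(7) | map_add(-4) | sort_desc | reverse

Check, running the answer program on each example:
  [8, 1, 22, -18, 37, -44] -> [15, 8, 29, -11, 44, -37] -> [11, 4, 25, -15, 40, -41] -> [40, 25, 11, 4, -15, -41] -> [-41, -15, 4, 11, 25, 40]
  [42, -7, 6, 21, 6, -18, 16, 22, 20, 14] -> [49, 0, 13, 28, 13, -11, 23, 29, 27, 21] -> [45, -4, 9, 24, 9, -15, 19, 25, 23, 17] -> [45, 25, 24, 23, 19, 17, 9, 9, -4, -15] -> [-15, -4, 9, 9, 17, 19, 23, 24, 25, 45]
  [-35, 43, 11, 12, -11, -11] -> [-28, 50, 18, 19, -4, -4] -> [-32, 46, 14, 15, -8, -8] -> [46, 15, 14, -8, -8, -32] -> [-32, -8, -8, 14, 15, 46]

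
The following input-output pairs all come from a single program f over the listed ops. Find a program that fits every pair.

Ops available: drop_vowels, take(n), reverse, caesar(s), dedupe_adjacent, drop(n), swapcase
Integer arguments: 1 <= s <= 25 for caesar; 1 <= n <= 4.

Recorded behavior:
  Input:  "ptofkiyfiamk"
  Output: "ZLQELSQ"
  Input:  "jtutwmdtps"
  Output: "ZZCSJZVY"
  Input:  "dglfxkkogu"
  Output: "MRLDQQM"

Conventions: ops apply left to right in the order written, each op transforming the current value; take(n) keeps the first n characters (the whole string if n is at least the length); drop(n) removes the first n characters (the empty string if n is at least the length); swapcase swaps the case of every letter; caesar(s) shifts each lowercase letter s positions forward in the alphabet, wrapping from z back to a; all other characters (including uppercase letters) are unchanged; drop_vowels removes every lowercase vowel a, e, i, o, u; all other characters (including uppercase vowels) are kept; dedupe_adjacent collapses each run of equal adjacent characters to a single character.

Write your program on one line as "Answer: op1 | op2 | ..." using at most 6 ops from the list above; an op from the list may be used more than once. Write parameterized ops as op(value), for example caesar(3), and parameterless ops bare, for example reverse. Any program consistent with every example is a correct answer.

drop_vowels | drop(1) | caesar(6) | reverse | swapcase | reverse

Check, running the answer program on each example:
  "ptofkiyfiamk" -> "ptfkyfmk" -> "tfkyfmk" -> "zlqelsq" -> "qsleqlz" -> "QSLEQLZ" -> "ZLQELSQ"
  "jtutwmdtps" -> "jttwmdtps" -> "ttwmdtps" -> "zzcsjzvy" -> "yvzjsczz" -> "YVZJSCZZ" -> "ZZCSJZVY"
  "dglfxkkogu" -> "dglfxkkg" -> "glfxkkg" -> "mrldqqm" -> "mqqdlrm" -> "MQQDLRM" -> "MRLDQQM"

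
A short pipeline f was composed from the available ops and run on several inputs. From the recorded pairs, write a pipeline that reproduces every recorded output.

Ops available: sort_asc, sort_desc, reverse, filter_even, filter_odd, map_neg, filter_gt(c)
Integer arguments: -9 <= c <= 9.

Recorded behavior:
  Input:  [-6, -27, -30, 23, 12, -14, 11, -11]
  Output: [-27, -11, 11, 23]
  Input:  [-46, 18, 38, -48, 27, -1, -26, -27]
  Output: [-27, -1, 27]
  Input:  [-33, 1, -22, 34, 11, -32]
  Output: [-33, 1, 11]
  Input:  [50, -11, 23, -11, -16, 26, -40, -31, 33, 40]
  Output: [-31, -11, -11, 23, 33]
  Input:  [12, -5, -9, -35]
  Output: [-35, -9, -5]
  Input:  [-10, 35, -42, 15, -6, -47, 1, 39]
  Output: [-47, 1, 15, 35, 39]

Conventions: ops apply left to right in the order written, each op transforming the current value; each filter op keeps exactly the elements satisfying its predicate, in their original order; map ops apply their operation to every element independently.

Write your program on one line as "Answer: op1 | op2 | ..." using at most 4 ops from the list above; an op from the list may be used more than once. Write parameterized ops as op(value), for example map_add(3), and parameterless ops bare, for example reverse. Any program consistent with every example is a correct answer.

sort_desc | filter_odd | sort_asc

Check, running the answer program on each example:
  [-6, -27, -30, 23, 12, -14, 11, -11] -> [23, 12, 11, -6, -11, -14, -27, -30] -> [23, 11, -11, -27] -> [-27, -11, 11, 23]
  [-46, 18, 38, -48, 27, -1, -26, -27] -> [38, 27, 18, -1, -26, -27, -46, -48] -> [27, -1, -27] -> [-27, -1, 27]
  [-33, 1, -22, 34, 11, -32] -> [34, 11, 1, -22, -32, -33] -> [11, 1, -33] -> [-33, 1, 11]
  [50, -11, 23, -11, -16, 26, -40, -31, 33, 40] -> [50, 40, 33, 26, 23, -11, -11, -16, -31, -40] -> [33, 23, -11, -11, -31] -> [-31, -11, -11, 23, 33]
  [12, -5, -9, -35] -> [12, -5, -9, -35] -> [-5, -9, -35] -> [-35, -9, -5]
  [-10, 35, -42, 15, -6, -47, 1, 39] -> [39, 35, 15, 1, -6, -10, -42, -47] -> [39, 35, 15, 1, -47] -> [-47, 1, 15, 35, 39]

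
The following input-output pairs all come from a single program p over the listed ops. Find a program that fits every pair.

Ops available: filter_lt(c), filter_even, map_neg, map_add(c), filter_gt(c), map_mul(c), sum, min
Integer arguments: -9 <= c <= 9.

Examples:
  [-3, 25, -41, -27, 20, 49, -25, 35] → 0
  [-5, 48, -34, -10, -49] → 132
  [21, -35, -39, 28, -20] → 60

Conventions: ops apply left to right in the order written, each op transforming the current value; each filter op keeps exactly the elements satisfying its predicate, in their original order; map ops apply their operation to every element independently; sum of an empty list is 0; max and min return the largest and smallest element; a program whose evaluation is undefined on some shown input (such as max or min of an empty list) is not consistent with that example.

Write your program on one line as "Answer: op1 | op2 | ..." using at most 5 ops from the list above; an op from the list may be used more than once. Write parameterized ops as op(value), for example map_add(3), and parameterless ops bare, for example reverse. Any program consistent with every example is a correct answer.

map_mul(3) | filter_lt(-4) | map_neg | filter_even | sum

Check, running the answer program on each example:
  [-3, 25, -41, -27, 20, 49, -25, 35] -> [-9, 75, -123, -81, 60, 147, -75, 105] -> [-9, -123, -81, -75] -> [9, 123, 81, 75] -> [] -> 0
  [-5, 48, -34, -10, -49] -> [-15, 144, -102, -30, -147] -> [-15, -102, -30, -147] -> [15, 102, 30, 147] -> [102, 30] -> 132
  [21, -35, -39, 28, -20] -> [63, -105, -117, 84, -60] -> [-105, -117, -60] -> [105, 117, 60] -> [60] -> 60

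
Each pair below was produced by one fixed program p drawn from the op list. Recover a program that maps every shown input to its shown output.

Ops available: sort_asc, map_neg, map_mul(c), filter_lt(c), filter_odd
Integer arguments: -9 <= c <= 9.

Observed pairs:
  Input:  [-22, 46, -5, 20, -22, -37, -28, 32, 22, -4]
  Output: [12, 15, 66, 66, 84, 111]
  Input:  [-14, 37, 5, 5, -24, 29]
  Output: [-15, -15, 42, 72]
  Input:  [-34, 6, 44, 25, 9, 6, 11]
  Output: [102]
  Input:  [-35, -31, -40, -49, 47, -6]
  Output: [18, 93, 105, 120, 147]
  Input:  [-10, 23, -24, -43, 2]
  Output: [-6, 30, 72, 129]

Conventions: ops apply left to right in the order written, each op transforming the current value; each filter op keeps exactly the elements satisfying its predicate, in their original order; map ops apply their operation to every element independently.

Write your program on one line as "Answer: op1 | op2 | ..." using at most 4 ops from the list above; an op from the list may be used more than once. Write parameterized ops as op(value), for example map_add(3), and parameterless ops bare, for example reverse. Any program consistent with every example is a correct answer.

filter_lt(6) | map_mul(-1) | map_mul(3) | sort_asc

Check, running the answer program on each example:
  [-22, 46, -5, 20, -22, -37, -28, 32, 22, -4] -> [-22, -5, -22, -37, -28, -4] -> [22, 5, 22, 37, 28, 4] -> [66, 15, 66, 111, 84, 12] -> [12, 15, 66, 66, 84, 111]
  [-14, 37, 5, 5, -24, 29] -> [-14, 5, 5, -24] -> [14, -5, -5, 24] -> [42, -15, -15, 72] -> [-15, -15, 42, 72]
  [-34, 6, 44, 25, 9, 6, 11] -> [-34] -> [34] -> [102] -> [102]
  [-35, -31, -40, -49, 47, -6] -> [-35, -31, -40, -49, -6] -> [35, 31, 40, 49, 6] -> [105, 93, 120, 147, 18] -> [18, 93, 105, 120, 147]
  [-10, 23, -24, -43, 2] -> [-10, -24, -43, 2] -> [10, 24, 43, -2] -> [30, 72, 129, -6] -> [-6, 30, 72, 129]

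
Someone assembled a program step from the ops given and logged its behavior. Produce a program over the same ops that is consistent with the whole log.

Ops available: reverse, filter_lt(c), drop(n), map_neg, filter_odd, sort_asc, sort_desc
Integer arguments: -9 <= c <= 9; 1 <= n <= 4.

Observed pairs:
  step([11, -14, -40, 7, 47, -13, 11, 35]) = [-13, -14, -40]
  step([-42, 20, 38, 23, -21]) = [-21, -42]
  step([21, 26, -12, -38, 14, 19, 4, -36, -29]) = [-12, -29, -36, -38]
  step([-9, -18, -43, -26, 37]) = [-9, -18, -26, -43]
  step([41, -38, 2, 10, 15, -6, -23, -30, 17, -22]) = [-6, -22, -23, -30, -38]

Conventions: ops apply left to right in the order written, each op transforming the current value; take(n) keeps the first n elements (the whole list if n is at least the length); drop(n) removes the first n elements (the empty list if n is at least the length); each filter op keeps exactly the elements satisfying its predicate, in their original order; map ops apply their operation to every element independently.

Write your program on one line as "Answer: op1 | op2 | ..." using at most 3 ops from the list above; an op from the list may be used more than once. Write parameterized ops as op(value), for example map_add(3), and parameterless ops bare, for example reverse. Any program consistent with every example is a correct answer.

sort_asc | filter_lt(-1) | sort_desc

Check, running the answer program on each example:
  [11, -14, -40, 7, 47, -13, 11, 35] -> [-40, -14, -13, 7, 11, 11, 35, 47] -> [-40, -14, -13] -> [-13, -14, -40]
  [-42, 20, 38, 23, -21] -> [-42, -21, 20, 23, 38] -> [-42, -21] -> [-21, -42]
  [21, 26, -12, -38, 14, 19, 4, -36, -29] -> [-38, -36, -29, -12, 4, 14, 19, 21, 26] -> [-38, -36, -29, -12] -> [-12, -29, -36, -38]
  [-9, -18, -43, -26, 37] -> [-43, -26, -18, -9, 37] -> [-43, -26, -18, -9] -> [-9, -18, -26, -43]
  [41, -38, 2, 10, 15, -6, -23, -30, 17, -22] -> [-38, -30, -23, -22, -6, 2, 10, 15, 17, 41] -> [-38, -30, -23, -22, -6] -> [-6, -22, -23, -30, -38]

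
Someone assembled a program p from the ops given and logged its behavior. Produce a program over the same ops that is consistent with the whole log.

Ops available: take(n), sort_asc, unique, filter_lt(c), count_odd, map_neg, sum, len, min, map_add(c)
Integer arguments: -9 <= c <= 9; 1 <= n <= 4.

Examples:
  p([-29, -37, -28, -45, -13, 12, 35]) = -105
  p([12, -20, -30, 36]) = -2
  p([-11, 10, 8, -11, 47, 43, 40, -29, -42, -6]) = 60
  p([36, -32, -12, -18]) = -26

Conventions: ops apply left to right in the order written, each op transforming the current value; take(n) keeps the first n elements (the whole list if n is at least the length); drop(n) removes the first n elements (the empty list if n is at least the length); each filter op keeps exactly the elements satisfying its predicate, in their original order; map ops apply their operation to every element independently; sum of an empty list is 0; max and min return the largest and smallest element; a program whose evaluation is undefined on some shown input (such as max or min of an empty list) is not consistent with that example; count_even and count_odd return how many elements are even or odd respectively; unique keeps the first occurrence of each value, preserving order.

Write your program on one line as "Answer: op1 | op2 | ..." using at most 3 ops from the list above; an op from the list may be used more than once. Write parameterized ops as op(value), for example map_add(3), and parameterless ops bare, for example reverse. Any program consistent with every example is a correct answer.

unique | sum

Check, running the answer program on each example:
  [-29, -37, -28, -45, -13, 12, 35] -> [-29, -37, -28, -45, -13, 12, 35] -> -105
  [12, -20, -30, 36] -> [12, -20, -30, 36] -> -2
  [-11, 10, 8, -11, 47, 43, 40, -29, -42, -6] -> [-11, 10, 8, 47, 43, 40, -29, -42, -6] -> 60
  [36, -32, -12, -18] -> [36, -32, -12, -18] -> -26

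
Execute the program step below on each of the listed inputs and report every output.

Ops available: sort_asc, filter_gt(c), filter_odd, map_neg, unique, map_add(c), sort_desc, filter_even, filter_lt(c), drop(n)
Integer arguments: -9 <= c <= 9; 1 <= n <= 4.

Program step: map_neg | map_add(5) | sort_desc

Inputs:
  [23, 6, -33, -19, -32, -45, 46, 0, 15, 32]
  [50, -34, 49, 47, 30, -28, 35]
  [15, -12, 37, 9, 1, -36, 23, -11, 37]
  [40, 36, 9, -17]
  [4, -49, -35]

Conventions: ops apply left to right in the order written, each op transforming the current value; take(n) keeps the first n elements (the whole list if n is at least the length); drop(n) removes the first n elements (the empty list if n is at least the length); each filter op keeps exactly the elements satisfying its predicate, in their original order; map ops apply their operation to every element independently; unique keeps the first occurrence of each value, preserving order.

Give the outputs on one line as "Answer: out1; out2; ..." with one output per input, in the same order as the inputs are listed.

[50, 38, 37, 24, 5, -1, -10, -18, -27, -41]; [39, 33, -25, -30, -42, -44, -45]; [41, 17, 16, 4, -4, -10, -18, -32, -32]; [22, -4, -31, -35]; [54, 40, 1]

Execution, op by op:
  [23, 6, -33, -19, -32, -45, 46, 0, 15, 32] -> [-23, -6, 33, 19, 32, 45, -46, 0, -15, -32] -> [-18, -1, 38, 24, 37, 50, -41, 5, -10, -27] -> [50, 38, 37, 24, 5, -1, -10, -18, -27, -41]
  [50, -34, 49, 47, 30, -28, 35] -> [-50, 34, -49, -47, -30, 28, -35] -> [-45, 39, -44, -42, -25, 33, -30] -> [39, 33, -25, -30, -42, -44, -45]
  [15, -12, 37, 9, 1, -36, 23, -11, 37] -> [-15, 12, -37, -9, -1, 36, -23, 11, -37] -> [-10, 17, -32, -4, 4, 41, -18, 16, -32] -> [41, 17, 16, 4, -4, -10, -18, -32, -32]
  [40, 36, 9, -17] -> [-40, -36, -9, 17] -> [-35, -31, -4, 22] -> [22, -4, -31, -35]
  [4, -49, -35] -> [-4, 49, 35] -> [1, 54, 40] -> [54, 40, 1]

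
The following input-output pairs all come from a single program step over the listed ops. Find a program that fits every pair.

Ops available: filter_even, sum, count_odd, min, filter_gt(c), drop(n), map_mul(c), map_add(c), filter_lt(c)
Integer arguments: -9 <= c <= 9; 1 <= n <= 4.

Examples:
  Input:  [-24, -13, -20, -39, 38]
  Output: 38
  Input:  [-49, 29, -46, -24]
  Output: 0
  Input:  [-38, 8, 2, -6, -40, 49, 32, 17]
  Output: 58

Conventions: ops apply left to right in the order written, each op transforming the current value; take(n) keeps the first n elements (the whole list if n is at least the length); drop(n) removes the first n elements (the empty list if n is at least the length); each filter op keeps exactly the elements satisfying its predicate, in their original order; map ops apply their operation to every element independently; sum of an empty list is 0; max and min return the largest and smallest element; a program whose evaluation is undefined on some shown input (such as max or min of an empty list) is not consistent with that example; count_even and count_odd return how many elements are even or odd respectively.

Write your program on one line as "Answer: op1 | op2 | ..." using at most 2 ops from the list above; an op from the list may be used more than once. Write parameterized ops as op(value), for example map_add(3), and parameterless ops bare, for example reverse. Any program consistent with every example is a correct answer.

drop(4) | sum

Check, running the answer program on each example:
  [-24, -13, -20, -39, 38] -> [38] -> 38
  [-49, 29, -46, -24] -> [] -> 0
  [-38, 8, 2, -6, -40, 49, 32, 17] -> [-40, 49, 32, 17] -> 58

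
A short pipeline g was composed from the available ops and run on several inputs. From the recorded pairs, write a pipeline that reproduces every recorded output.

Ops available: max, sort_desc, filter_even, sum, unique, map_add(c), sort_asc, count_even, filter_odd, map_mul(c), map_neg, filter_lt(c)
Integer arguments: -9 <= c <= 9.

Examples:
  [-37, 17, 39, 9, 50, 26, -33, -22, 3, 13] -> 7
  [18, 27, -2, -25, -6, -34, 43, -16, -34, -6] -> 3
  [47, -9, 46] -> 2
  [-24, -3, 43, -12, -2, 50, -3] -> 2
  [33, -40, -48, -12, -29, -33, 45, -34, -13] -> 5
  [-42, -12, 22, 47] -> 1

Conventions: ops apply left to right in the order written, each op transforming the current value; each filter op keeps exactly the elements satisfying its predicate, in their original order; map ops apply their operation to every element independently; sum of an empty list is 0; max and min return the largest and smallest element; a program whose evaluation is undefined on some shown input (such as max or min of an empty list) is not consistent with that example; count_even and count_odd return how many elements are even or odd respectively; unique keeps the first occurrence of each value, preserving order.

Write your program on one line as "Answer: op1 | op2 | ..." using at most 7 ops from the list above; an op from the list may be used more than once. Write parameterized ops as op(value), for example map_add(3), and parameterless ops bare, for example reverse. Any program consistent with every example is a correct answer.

unique | filter_odd | map_mul(4) | map_neg | sort_desc | count_even

Check, running the answer program on each example:
  [-37, 17, 39, 9, 50, 26, -33, -22, 3, 13] -> [-37, 17, 39, 9, 50, 26, -33, -22, 3, 13] -> [-37, 17, 39, 9, -33, 3, 13] -> [-148, 68, 156, 36, -132, 12, 52] -> [148, -68, -156, -36, 132, -12, -52] -> [148, 132, -12, -36, -52, -68, -156] -> 7
  [18, 27, -2, -25, -6, -34, 43, -16, -34, -6] -> [18, 27, -2, -25, -6, -34, 43, -16] -> [27, -25, 43] -> [108, -100, 172] -> [-108, 100, -172] -> [100, -108, -172] -> 3
  [47, -9, 46] -> [47, -9, 46] -> [47, -9] -> [188, -36] -> [-188, 36] -> [36, -188] -> 2
  [-24, -3, 43, -12, -2, 50, -3] -> [-24, -3, 43, -12, -2, 50] -> [-3, 43] -> [-12, 172] -> [12, -172] -> [12, -172] -> 2
  [33, -40, -48, -12, -29, -33, 45, -34, -13] -> [33, -40, -48, -12, -29, -33, 45, -34, -13] -> [33, -29, -33, 45, -13] -> [132, -116, -132, 180, -52] -> [-132, 116, 132, -180, 52] -> [132, 116, 52, -132, -180] -> 5
  [-42, -12, 22, 47] -> [-42, -12, 22, 47] -> [47] -> [188] -> [-188] -> [-188] -> 1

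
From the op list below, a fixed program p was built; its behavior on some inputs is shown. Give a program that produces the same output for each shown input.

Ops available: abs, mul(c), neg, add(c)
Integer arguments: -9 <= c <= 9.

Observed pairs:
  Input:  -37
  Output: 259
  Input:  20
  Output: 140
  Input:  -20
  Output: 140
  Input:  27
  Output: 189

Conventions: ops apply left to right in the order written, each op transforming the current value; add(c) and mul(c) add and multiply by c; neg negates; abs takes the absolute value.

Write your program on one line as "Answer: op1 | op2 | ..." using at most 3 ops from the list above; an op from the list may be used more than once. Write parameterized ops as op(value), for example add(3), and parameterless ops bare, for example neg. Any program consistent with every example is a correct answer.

neg | mul(7) | abs

Check, running the answer program on each example:
  -37 -> 37 -> 259 -> 259
  20 -> -20 -> -140 -> 140
  -20 -> 20 -> 140 -> 140
  27 -> -27 -> -189 -> 189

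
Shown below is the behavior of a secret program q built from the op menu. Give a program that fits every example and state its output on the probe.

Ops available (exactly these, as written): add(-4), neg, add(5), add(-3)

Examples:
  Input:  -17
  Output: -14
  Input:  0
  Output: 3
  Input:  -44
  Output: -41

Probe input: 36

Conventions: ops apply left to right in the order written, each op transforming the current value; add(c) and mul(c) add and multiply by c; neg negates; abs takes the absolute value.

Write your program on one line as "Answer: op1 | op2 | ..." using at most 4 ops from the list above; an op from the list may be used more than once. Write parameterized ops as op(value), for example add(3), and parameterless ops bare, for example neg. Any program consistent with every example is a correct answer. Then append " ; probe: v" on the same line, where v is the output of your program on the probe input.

neg | add(-3) | neg ; probe: 39

Check, running the answer program on each example:
  -17 -> 17 -> 14 -> -14
  0 -> 0 -> -3 -> 3
  -44 -> 44 -> 41 -> -41
  probe: 36 -> -36 -> -39 -> 39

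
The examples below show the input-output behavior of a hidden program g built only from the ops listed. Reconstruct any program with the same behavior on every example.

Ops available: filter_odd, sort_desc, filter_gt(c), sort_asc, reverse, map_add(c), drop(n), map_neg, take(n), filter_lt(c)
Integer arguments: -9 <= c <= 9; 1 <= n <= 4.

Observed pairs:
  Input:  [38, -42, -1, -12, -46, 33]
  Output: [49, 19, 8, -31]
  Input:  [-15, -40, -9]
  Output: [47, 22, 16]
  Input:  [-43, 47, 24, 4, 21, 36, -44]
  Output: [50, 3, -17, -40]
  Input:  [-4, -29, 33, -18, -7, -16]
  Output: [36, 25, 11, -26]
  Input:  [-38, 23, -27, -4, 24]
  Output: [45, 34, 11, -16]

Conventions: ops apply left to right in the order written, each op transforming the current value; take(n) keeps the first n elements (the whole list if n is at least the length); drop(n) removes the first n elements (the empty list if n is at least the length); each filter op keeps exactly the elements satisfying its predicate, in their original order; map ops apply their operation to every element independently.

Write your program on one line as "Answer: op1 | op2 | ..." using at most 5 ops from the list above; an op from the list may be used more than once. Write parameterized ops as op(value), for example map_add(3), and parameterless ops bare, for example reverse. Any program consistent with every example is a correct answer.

take(4) | sort_desc | map_neg | map_add(7) | sort_desc

Check, running the answer program on each example:
  [38, -42, -1, -12, -46, 33] -> [38, -42, -1, -12] -> [38, -1, -12, -42] -> [-38, 1, 12, 42] -> [-31, 8, 19, 49] -> [49, 19, 8, -31]
  [-15, -40, -9] -> [-15, -40, -9] -> [-9, -15, -40] -> [9, 15, 40] -> [16, 22, 47] -> [47, 22, 16]
  [-43, 47, 24, 4, 21, 36, -44] -> [-43, 47, 24, 4] -> [47, 24, 4, -43] -> [-47, -24, -4, 43] -> [-40, -17, 3, 50] -> [50, 3, -17, -40]
  [-4, -29, 33, -18, -7, -16] -> [-4, -29, 33, -18] -> [33, -4, -18, -29] -> [-33, 4, 18, 29] -> [-26, 11, 25, 36] -> [36, 25, 11, -26]
  [-38, 23, -27, -4, 24] -> [-38, 23, -27, -4] -> [23, -4, -27, -38] -> [-23, 4, 27, 38] -> [-16, 11, 34, 45] -> [45, 34, 11, -16]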